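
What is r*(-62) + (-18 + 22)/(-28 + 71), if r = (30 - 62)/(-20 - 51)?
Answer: -85028/3053 ≈ -27.851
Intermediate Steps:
r = 32/71 (r = -32/(-71) = -32*(-1/71) = 32/71 ≈ 0.45070)
r*(-62) + (-18 + 22)/(-28 + 71) = (32/71)*(-62) + (-18 + 22)/(-28 + 71) = -1984/71 + 4/43 = -85028/3053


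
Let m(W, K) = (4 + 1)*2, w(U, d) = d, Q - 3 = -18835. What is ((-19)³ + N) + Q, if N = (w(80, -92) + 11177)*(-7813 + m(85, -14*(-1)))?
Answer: -86521946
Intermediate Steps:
Q = -18832 (Q = 3 - 18835 = -18832)
m(W, K) = 10 (m(W, K) = 5*2 = 10)
N = -86496255 (N = (-92 + 11177)*(-7813 + 10) = 11085*(-7803) = -86496255)
((-19)³ + N) + Q = ((-19)³ - 86496255) - 18832 = (-6859 - 86496255) - 18832 = -86503114 - 18832 = -86521946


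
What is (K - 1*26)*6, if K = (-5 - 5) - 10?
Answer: -276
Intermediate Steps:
K = -20 (K = -10 - 10 = -20)
(K - 1*26)*6 = (-20 - 1*26)*6 = (-20 - 26)*6 = -46*6 = -276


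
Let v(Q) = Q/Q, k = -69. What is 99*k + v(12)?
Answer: -6830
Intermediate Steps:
v(Q) = 1
99*k + v(12) = 99*(-69) + 1 = -6831 + 1 = -6830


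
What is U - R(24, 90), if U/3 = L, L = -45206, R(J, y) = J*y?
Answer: -137778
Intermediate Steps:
U = -135618 (U = 3*(-45206) = -135618)
U - R(24, 90) = -135618 - 24*90 = -135618 - 1*2160 = -135618 - 2160 = -137778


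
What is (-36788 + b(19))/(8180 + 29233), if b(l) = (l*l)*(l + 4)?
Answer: -3165/4157 ≈ -0.76137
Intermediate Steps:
b(l) = l**2*(4 + l)
(-36788 + b(19))/(8180 + 29233) = (-36788 + 19**2*(4 + 19))/(8180 + 29233) = (-36788 + 361*23)/37413 = (-36788 + 8303)*(1/37413) = -28485*1/37413 = -3165/4157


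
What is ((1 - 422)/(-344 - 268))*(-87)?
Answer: -12209/204 ≈ -59.848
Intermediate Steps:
((1 - 422)/(-344 - 268))*(-87) = -421/(-612)*(-87) = -421*(-1/612)*(-87) = (421/612)*(-87) = -12209/204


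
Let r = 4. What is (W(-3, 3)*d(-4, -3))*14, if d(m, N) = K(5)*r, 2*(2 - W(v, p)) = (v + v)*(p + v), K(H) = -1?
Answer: -112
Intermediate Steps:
W(v, p) = 2 - v*(p + v) (W(v, p) = 2 - (v + v)*(p + v)/2 = 2 - 2*v*(p + v)/2 = 2 - v*(p + v))
d(m, N) = -4 (d(m, N) = -1*4 = -4)
(W(-3, 3)*d(-4, -3))*14 = ((2 - 1*(-3)² - 1*3*(-3))*(-4))*14 = ((2 - 1*9 + 9)*(-4))*14 = ((2 - 9 + 9)*(-4))*14 = (2*(-4))*14 = -8*14 = -112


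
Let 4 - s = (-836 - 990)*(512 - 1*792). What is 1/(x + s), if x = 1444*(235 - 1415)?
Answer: -1/2215196 ≈ -4.5143e-7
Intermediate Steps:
s = -511276 (s = 4 - (-836 - 990)*(512 - 1*792) = 4 - (-1826)*(512 - 792) = 4 - (-1826)*(-280) = 4 - 1*511280 = 4 - 511280 = -511276)
x = -1703920 (x = 1444*(-1180) = -1703920)
1/(x + s) = 1/(-1703920 - 511276) = 1/(-2215196) = -1/2215196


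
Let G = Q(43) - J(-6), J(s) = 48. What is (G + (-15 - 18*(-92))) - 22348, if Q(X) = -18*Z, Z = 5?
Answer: -20845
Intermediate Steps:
Q(X) = -90 (Q(X) = -18*5 = -90)
G = -138 (G = -90 - 1*48 = -90 - 48 = -138)
(G + (-15 - 18*(-92))) - 22348 = (-138 + (-15 - 18*(-92))) - 22348 = (-138 + (-15 + 1656)) - 22348 = (-138 + 1641) - 22348 = 1503 - 22348 = -20845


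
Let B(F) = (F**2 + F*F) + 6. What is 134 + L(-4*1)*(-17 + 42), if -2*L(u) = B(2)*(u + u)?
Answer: 1534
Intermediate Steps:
B(F) = 6 + 2*F**2 (B(F) = (F**2 + F**2) + 6 = 2*F**2 + 6 = 6 + 2*F**2)
L(u) = -14*u (L(u) = -(6 + 2*2**2)*(u + u)/2 = -(6 + 2*4)*2*u/2 = -(6 + 8)*2*u/2 = -7*2*u = -14*u)
134 + L(-4*1)*(-17 + 42) = 134 + (-(-56))*(-17 + 42) = 134 - 14*(-4)*25 = 134 + 56*25 = 134 + 1400 = 1534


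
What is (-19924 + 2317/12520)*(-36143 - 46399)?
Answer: 10294892593173/6260 ≈ 1.6446e+9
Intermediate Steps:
(-19924 + 2317/12520)*(-36143 - 46399) = (-19924 + 2317*(1/12520))*(-82542) = (-19924 + 2317/12520)*(-82542) = -249446163/12520*(-82542) = 10294892593173/6260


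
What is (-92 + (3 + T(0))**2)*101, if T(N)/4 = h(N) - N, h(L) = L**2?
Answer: -8383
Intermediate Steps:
T(N) = -4*N + 4*N**2 (T(N) = 4*(N**2 - N) = -4*N + 4*N**2)
(-92 + (3 + T(0))**2)*101 = (-92 + (3 + 4*0*(-1 + 0))**2)*101 = (-92 + (3 + 4*0*(-1))**2)*101 = (-92 + (3 + 0)**2)*101 = (-92 + 3**2)*101 = (-92 + 9)*101 = -83*101 = -8383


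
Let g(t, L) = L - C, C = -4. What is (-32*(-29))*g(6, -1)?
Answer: 2784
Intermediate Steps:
g(t, L) = 4 + L (g(t, L) = L - 1*(-4) = L + 4 = 4 + L)
(-32*(-29))*g(6, -1) = (-32*(-29))*(4 - 1) = 928*3 = 2784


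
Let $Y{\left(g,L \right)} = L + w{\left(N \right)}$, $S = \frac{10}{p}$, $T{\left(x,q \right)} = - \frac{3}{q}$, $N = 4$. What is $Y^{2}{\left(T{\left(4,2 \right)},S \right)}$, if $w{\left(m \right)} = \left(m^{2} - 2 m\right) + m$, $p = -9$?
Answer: $\frac{9604}{81} \approx 118.57$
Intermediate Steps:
$S = - \frac{10}{9}$ ($S = \frac{10}{-9} = 10 \left(- \frac{1}{9}\right) = - \frac{10}{9} \approx -1.1111$)
$w{\left(m \right)} = m^{2} - m$
$Y{\left(g,L \right)} = 12 + L$ ($Y{\left(g,L \right)} = L + 4 \left(-1 + 4\right) = L + 4 \cdot 3 = L + 12 = 12 + L$)
$Y^{2}{\left(T{\left(4,2 \right)},S \right)} = \left(12 - \frac{10}{9}\right)^{2} = \left(\frac{98}{9}\right)^{2} = \frac{9604}{81}$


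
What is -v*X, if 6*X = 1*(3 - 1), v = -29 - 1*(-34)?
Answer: -5/3 ≈ -1.6667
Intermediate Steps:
v = 5 (v = -29 + 34 = 5)
X = ⅓ (X = (1*(3 - 1))/6 = (1*2)/6 = (⅙)*2 = ⅓ ≈ 0.33333)
-v*X = -5/3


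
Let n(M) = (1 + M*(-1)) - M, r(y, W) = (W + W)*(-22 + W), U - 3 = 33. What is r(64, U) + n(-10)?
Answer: 1029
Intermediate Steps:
U = 36 (U = 3 + 33 = 36)
r(y, W) = 2*W*(-22 + W) (r(y, W) = (2*W)*(-22 + W) = 2*W*(-22 + W))
n(M) = 1 - 2*M (n(M) = (1 - M) - M = 1 - 2*M)
r(64, U) + n(-10) = 2*36*(-22 + 36) + (1 - 2*(-10)) = 2*36*14 + (1 + 20) = 1008 + 21 = 1029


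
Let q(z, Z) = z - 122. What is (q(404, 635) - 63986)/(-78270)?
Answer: 31852/39135 ≈ 0.81390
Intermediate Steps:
q(z, Z) = -122 + z
(q(404, 635) - 63986)/(-78270) = ((-122 + 404) - 63986)/(-78270) = (282 - 63986)*(-1/78270) = -63704*(-1/78270) = 31852/39135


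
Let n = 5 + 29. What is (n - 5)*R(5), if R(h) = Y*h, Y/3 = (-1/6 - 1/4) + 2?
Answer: 2755/4 ≈ 688.75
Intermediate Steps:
n = 34
Y = 19/4 (Y = 3*((-1/6 - 1/4) + 2) = 3*(-5/12 + 2) = 3*(19/12) = 19/4 ≈ 4.7500)
R(h) = 19*h/4
(n - 5)*R(5) = (34 - 5)*((19/4)*5) = 29*(95/4) = 2755/4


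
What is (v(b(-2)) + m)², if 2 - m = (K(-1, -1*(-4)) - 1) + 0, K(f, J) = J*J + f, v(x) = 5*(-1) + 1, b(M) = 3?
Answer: 256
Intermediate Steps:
v(x) = -4 (v(x) = -5 + 1 = -4)
K(f, J) = f + J² (K(f, J) = J² + f = f + J²)
m = -12 (m = 2 - (((-1 + (-1*(-4))²) - 1) + 0) = 2 - (((-1 + 4²) - 1) + 0) = 2 - (((-1 + 16) - 1) + 0) = 2 - ((15 - 1) + 0) = 2 - (14 + 0) = 2 - 1*14 = 2 - 14 = -12)
(v(b(-2)) + m)² = (-4 - 12)² = (-16)² = 256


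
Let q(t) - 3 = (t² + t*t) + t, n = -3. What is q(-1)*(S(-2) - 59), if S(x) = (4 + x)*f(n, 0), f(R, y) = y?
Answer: -236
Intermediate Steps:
q(t) = 3 + t + 2*t² (q(t) = 3 + ((t² + t*t) + t) = 3 + ((t² + t²) + t) = 3 + (2*t² + t) = 3 + (t + 2*t²) = 3 + t + 2*t²)
S(x) = 0 (S(x) = (4 + x)*0 = 0)
q(-1)*(S(-2) - 59) = (3 - 1 + 2*(-1)²)*(0 - 59) = (3 - 1 + 2*1)*(-59) = (3 - 1 + 2)*(-59) = 4*(-59) = -236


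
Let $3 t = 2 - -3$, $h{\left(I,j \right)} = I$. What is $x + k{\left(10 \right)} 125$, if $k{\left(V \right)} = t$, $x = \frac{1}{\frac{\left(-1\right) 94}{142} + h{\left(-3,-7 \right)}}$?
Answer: $\frac{162287}{780} \approx 208.06$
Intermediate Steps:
$t = \frac{5}{3}$ ($t = \frac{2 - -3}{3} = \frac{2 + 3}{3} = \frac{1}{3} \cdot 5 = \frac{5}{3} \approx 1.6667$)
$x = - \frac{71}{260}$ ($x = \frac{1}{\frac{\left(-1\right) 94}{142} - 3} = \frac{1}{\left(-94\right) \frac{1}{142} - 3} = \frac{1}{- \frac{47}{71} - 3} = \frac{1}{- \frac{260}{71}} = - \frac{71}{260} \approx -0.27308$)
$k{\left(V \right)} = \frac{5}{3}$
$x + k{\left(10 \right)} 125 = - \frac{71}{260} + \frac{5}{3} \cdot 125 = - \frac{71}{260} + \frac{625}{3} = \frac{162287}{780}$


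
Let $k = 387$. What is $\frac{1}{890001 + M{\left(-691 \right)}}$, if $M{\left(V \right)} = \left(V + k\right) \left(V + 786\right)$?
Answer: $\frac{1}{861121} \approx 1.1613 \cdot 10^{-6}$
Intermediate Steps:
$M{\left(V \right)} = \left(387 + V\right) \left(786 + V\right)$ ($M{\left(V \right)} = \left(V + 387\right) \left(V + 786\right) = \left(387 + V\right) \left(786 + V\right)$)
$\frac{1}{890001 + M{\left(-691 \right)}} = \frac{1}{890001 + \left(304182 + \left(-691\right)^{2} + 1173 \left(-691\right)\right)} = \frac{1}{890001 + \left(304182 + 477481 - 810543\right)} = \frac{1}{890001 - 28880} = \frac{1}{861121}$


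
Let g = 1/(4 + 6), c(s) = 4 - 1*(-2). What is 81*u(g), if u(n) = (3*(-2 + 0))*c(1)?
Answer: -2916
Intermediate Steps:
c(s) = 6 (c(s) = 4 + 2 = 6)
g = ⅒ (g = 1/10 = ⅒ ≈ 0.10000)
u(n) = -36 (u(n) = (3*(-2 + 0))*6 = (3*(-2))*6 = -6*6 = -36)
81*u(g) = 81*(-36) = -2916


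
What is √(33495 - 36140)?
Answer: 23*I*√5 ≈ 51.43*I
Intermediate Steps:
√(33495 - 36140) = √(-2645) = 23*I*√5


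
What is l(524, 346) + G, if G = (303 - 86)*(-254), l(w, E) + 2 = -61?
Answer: -55181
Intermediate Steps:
l(w, E) = -63 (l(w, E) = -2 - 61 = -63)
G = -55118 (G = 217*(-254) = -55118)
l(524, 346) + G = -63 - 55118 = -55181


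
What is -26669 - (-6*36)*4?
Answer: -25805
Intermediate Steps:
-26669 - (-6*36)*4 = -26669 - (-216)*4 = -26669 - 1*(-864) = -26669 + 864 = -25805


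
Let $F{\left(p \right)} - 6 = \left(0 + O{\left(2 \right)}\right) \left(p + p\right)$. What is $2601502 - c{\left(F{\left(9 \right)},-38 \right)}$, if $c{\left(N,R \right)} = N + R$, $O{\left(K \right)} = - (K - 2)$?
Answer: $2601534$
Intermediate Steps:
$O{\left(K \right)} = 2 - K$ ($O{\left(K \right)} = - (-2 + K) = 2 - K$)
$F{\left(p \right)} = 6$ ($F{\left(p \right)} = 6 + \left(0 + \left(2 - 2\right)\right) \left(p + p\right) = 6 + \left(0 + \left(2 - 2\right)\right) 2 p = 6 + \left(0 + 0\right) 2 p = 6 + 0 \cdot 2 p = 6 + 0 = 6$)
$2601502 - c{\left(F{\left(9 \right)},-38 \right)} = 2601502 - \left(6 - 38\right) = 2601502 - -32 = 2601502 + 32 = 2601534$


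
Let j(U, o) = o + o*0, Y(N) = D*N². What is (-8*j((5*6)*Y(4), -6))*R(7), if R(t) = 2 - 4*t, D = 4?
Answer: -1248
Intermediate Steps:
Y(N) = 4*N²
j(U, o) = o (j(U, o) = o + 0 = o)
(-8*j((5*6)*Y(4), -6))*R(7) = (-8*(-6))*(2 - 4*7) = 48*(2 - 28) = 48*(-26) = -1248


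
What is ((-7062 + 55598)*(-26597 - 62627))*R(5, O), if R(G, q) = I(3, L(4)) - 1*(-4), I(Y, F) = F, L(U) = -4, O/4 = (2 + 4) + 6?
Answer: 0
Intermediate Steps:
O = 48 (O = 4*((2 + 4) + 6) = 4*(6 + 6) = 4*12 = 48)
R(G, q) = 0 (R(G, q) = -4 - 1*(-4) = -4 + 4 = 0)
((-7062 + 55598)*(-26597 - 62627))*R(5, O) = ((-7062 + 55598)*(-26597 - 62627))*0 = (48536*(-89224))*0 = -4330576064*0 = 0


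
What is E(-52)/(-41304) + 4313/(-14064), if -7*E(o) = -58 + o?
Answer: -17341057/56476336 ≈ -0.30705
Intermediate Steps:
E(o) = 58/7 - o/7 (E(o) = -(-58 + o)/7 = 58/7 - o/7)
E(-52)/(-41304) + 4313/(-14064) = (58/7 - ⅐*(-52))/(-41304) + 4313/(-14064) = (58/7 + 52/7)*(-1/41304) + 4313*(-1/14064) = (110/7)*(-1/41304) - 4313/14064 = -55/144564 - 4313/14064 = -17341057/56476336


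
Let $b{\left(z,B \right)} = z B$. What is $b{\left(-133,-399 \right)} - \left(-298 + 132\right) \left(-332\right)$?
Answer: $-2045$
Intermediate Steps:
$b{\left(z,B \right)} = B z$
$b{\left(-133,-399 \right)} - \left(-298 + 132\right) \left(-332\right) = \left(-399\right) \left(-133\right) - \left(-298 + 132\right) \left(-332\right) = 53067 - \left(-166\right) \left(-332\right) = 53067 - 55112 = -2045$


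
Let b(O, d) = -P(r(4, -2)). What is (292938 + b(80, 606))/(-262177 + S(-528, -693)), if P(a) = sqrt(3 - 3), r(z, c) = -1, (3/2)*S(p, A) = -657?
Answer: -292938/262615 ≈ -1.1155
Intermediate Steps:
S(p, A) = -438 (S(p, A) = (2/3)*(-657) = -438)
P(a) = 0 (P(a) = sqrt(0) = 0)
b(O, d) = 0 (b(O, d) = -1*0 = 0)
(292938 + b(80, 606))/(-262177 + S(-528, -693)) = (292938 + 0)/(-262177 - 438) = 292938/(-262615) = 292938*(-1/262615) = -292938/262615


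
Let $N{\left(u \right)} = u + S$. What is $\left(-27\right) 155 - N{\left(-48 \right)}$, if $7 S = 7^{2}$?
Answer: $-4144$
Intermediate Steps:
$S = 7$ ($S = \frac{7^{2}}{7} = \frac{1}{7} \cdot 49 = 7$)
$N{\left(u \right)} = 7 + u$ ($N{\left(u \right)} = u + 7 = 7 + u$)
$\left(-27\right) 155 - N{\left(-48 \right)} = \left(-27\right) 155 - \left(7 - 48\right) = -4185 - -41 = -4185 + 41 = -4144$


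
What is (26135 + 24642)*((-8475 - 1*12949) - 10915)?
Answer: -1642077403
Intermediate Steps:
(26135 + 24642)*((-8475 - 1*12949) - 10915) = 50777*((-8475 - 12949) - 10915) = 50777*(-21424 - 10915) = 50777*(-32339) = -1642077403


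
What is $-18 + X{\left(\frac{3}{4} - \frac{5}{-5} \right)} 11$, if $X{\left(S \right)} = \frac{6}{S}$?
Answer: $\frac{138}{7} \approx 19.714$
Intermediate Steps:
$-18 + X{\left(\frac{3}{4} - \frac{5}{-5} \right)} 11 = -18 + \frac{6}{\frac{3}{4} - \frac{5}{-5}} \cdot 11 = -18 + \frac{6}{3 \cdot \frac{1}{4} - -1} \cdot 11 = -18 + \frac{6}{\frac{3}{4} + 1} \cdot 11 = -18 + \frac{6}{\frac{7}{4}} \cdot 11 = -18 + 6 \cdot \frac{4}{7} \cdot 11 = -18 + \frac{24}{7} \cdot 11 = -18 + \frac{264}{7} = \frac{138}{7}$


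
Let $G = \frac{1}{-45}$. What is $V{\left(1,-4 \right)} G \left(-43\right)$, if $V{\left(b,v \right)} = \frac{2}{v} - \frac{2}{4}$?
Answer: $- \frac{43}{45} \approx -0.95556$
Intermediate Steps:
$V{\left(b,v \right)} = - \frac{1}{2} + \frac{2}{v}$ ($V{\left(b,v \right)} = \frac{2}{v} - \frac{1}{2} = - \frac{1}{2} + \frac{2}{v}$)
$G = - \frac{1}{45} \approx -0.022222$
$V{\left(1,-4 \right)} G \left(-43\right) = \frac{4 - -4}{2 \left(-4\right)} \left(- \frac{1}{45}\right) \left(-43\right) = \frac{1}{2} \left(- \frac{1}{4}\right) \left(4 + 4\right) \left(- \frac{1}{45}\right) \left(-43\right) = \frac{1}{2} \left(- \frac{1}{4}\right) 8 \left(- \frac{1}{45}\right) \left(-43\right) = \left(-1\right) \left(- \frac{1}{45}\right) \left(-43\right) = \frac{1}{45} \left(-43\right) = - \frac{43}{45}$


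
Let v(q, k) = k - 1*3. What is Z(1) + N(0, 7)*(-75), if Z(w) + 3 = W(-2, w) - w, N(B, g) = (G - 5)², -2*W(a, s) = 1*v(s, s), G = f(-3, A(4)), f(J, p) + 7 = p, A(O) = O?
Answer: -4803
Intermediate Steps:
f(J, p) = -7 + p
v(q, k) = -3 + k (v(q, k) = k - 3 = -3 + k)
G = -3 (G = -7 + 4 = -3)
W(a, s) = 3/2 - s/2 (W(a, s) = -(-3 + s)/2 = 3/2 - s/2)
N(B, g) = 64 (N(B, g) = (-3 - 5)² = (-8)² = 64)
Z(w) = -3/2 - 3*w/2 (Z(w) = -3 + ((3/2 - w/2) - w) = -3 + (3/2 - 3*w/2) = -3/2 - 3*w/2)
Z(1) + N(0, 7)*(-75) = (-3/2 - 3/2*1) + 64*(-75) = (-3/2 - 3/2) - 4800 = -3 - 4800 = -4803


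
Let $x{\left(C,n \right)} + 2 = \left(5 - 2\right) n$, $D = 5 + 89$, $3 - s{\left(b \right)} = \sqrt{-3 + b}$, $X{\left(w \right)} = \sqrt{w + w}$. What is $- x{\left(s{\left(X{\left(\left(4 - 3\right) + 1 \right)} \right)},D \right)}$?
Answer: $-280$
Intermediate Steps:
$X{\left(w \right)} = \sqrt{2} \sqrt{w}$ ($X{\left(w \right)} = \sqrt{2 w} = \sqrt{2} \sqrt{w}$)
$s{\left(b \right)} = 3 - \sqrt{-3 + b}$
$D = 94$
$x{\left(C,n \right)} = -2 + 3 n$ ($x{\left(C,n \right)} = -2 + \left(5 - 2\right) n = -2 + 3 n$)
$- x{\left(s{\left(X{\left(\left(4 - 3\right) + 1 \right)} \right)},D \right)} = - (-2 + 3 \cdot 94) = - (-2 + 282) = \left(-1\right) 280 = -280$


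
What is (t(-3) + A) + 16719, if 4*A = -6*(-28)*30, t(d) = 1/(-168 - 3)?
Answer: 3074408/171 ≈ 17979.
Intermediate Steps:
t(d) = -1/171 (t(d) = 1/(-171) = -1/171)
A = 1260 (A = (-6*(-28)*30)/4 = (168*30)/4 = (¼)*5040 = 1260)
(t(-3) + A) + 16719 = (-1/171 + 1260) + 16719 = 215459/171 + 16719 = 3074408/171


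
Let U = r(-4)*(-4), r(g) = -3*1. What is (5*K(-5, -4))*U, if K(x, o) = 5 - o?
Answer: 540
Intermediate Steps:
r(g) = -3
U = 12 (U = -3*(-4) = 12)
(5*K(-5, -4))*U = (5*(5 - 1*(-4)))*12 = (5*(5 + 4))*12 = (5*9)*12 = 45*12 = 540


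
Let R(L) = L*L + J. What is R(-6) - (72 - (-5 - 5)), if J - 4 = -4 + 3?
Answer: -43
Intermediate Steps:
J = 3 (J = 4 + (-4 + 3) = 4 - 1 = 3)
R(L) = 3 + L² (R(L) = L*L + 3 = L² + 3 = 3 + L²)
R(-6) - (72 - (-5 - 5)) = (3 + (-6)²) - (72 - (-5 - 5)) = (3 + 36) - (72 - (-10)) = 39 - (72 - 1*(-10)) = 39 - (72 + 10) = 39 - 1*82 = 39 - 82 = -43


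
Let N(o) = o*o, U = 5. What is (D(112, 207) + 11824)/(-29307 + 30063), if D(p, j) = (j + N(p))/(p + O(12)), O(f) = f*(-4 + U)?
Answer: 1478927/93744 ≈ 15.776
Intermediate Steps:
N(o) = o**2
O(f) = f (O(f) = f*(-4 + 5) = f*1 = f)
D(p, j) = (j + p**2)/(12 + p) (D(p, j) = (j + p**2)/(p + 12) = (j + p**2)/(12 + p))
(D(112, 207) + 11824)/(-29307 + 30063) = ((207 + 112**2)/(12 + 112) + 11824)/(-29307 + 30063) = ((207 + 12544)/124 + 11824)/756 = ((1/124)*12751 + 11824)*(1/756) = (12751/124 + 11824)*(1/756) = (1478927/124)*(1/756) = 1478927/93744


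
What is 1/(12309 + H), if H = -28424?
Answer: -1/16115 ≈ -6.2054e-5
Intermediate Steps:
1/(12309 + H) = 1/(12309 - 28424) = 1/(-16115) = -1/16115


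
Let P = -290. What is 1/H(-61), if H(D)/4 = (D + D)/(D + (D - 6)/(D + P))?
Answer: 2668/21411 ≈ 0.12461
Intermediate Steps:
H(D) = 8*D/(D + (-6 + D)/(-290 + D)) (H(D) = 4*((D + D)/(D + (D - 6)/(D - 290))) = 4*((2*D)/(D + (-6 + D)/(-290 + D))) = 4*(2*D/(D + (-6 + D)/(-290 + D))) = 8*D/(D + (-6 + D)/(-290 + D)))
1/H(-61) = 1/(8*(-61)*(-290 - 61)/(-6 + (-61)² - 289*(-61))) = 1/(8*(-61)*(-351)/(-6 + 3721 + 17629)) = 1/(8*(-61)*(-351)/21344) = 1/(8*(-61)*(1/21344)*(-351)) = 1/(21411/2668) = 2668/21411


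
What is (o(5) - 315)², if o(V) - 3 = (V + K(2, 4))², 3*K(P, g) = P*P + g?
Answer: 5193841/81 ≈ 64122.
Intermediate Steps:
K(P, g) = g/3 + P²/3 (K(P, g) = (P*P + g)/3 = (P² + g)/3 = (g + P²)/3 = g/3 + P²/3)
o(V) = 3 + (8/3 + V)² (o(V) = 3 + (V + ((⅓)*4 + (⅓)*2²))² = 3 + (V + (4/3 + (⅓)*4))² = 3 + (V + (4/3 + 4/3))² = 3 + (V + 8/3)² = 3 + (8/3 + V)²)
(o(5) - 315)² = ((3 + (8 + 3*5)²/9) - 315)² = ((3 + (8 + 15)²/9) - 315)² = ((3 + (⅑)*23²) - 315)² = ((3 + (⅑)*529) - 315)² = ((3 + 529/9) - 315)² = (556/9 - 315)² = (-2279/9)² = 5193841/81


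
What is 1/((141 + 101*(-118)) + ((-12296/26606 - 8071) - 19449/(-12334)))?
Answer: -3095834/61442662277 ≈ -5.0386e-5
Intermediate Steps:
1/((141 + 101*(-118)) + ((-12296/26606 - 8071) - 19449/(-12334))) = 1/((141 - 11918) + ((-12296*1/26606 - 8071) - 19449*(-1/12334))) = 1/(-11777 + ((-116/251 - 8071) + 19449/12334)) = 1/(-11777 + (-2025937/251 + 19449/12334)) = 1/(-11777 - 24983025259/3095834) = 1/(-61442662277/3095834) = -3095834/61442662277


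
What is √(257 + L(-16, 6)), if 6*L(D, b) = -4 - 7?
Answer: √9186/6 ≈ 15.974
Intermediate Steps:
L(D, b) = -11/6 (L(D, b) = (-4 - 7)/6 = (⅙)*(-11) = -11/6)
√(257 + L(-16, 6)) = √(257 - 11/6) = √(1531/6) = √9186/6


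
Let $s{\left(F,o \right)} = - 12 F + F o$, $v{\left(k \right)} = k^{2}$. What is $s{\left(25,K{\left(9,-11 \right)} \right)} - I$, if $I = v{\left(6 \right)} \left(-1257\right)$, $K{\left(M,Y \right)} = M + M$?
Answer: $45402$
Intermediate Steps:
$K{\left(M,Y \right)} = 2 M$
$I = -45252$ ($I = 6^{2} \left(-1257\right) = 36 \left(-1257\right) = -45252$)
$s{\left(25,K{\left(9,-11 \right)} \right)} - I = 25 \left(-12 + 2 \cdot 9\right) - -45252 = 25 \left(-12 + 18\right) + 45252 = 25 \cdot 6 + 45252 = 150 + 45252 = 45402$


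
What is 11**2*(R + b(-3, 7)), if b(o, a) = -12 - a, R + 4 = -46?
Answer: -8349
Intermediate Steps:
R = -50 (R = -4 - 46 = -50)
11**2*(R + b(-3, 7)) = 11**2*(-50 + (-12 - 1*7)) = 121*(-50 + (-12 - 7)) = 121*(-50 - 19) = 121*(-69) = -8349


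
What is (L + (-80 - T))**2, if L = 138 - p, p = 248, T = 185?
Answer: 140625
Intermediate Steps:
L = -110 (L = 138 - 1*248 = 138 - 248 = -110)
(L + (-80 - T))**2 = (-110 + (-80 - 1*185))**2 = (-110 + (-80 - 185))**2 = (-110 - 265)**2 = (-375)**2 = 140625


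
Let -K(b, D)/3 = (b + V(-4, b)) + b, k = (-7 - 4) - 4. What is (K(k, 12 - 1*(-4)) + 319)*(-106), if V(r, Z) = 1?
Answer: -43036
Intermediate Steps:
k = -15 (k = -11 - 4 = -15)
K(b, D) = -3 - 6*b (K(b, D) = -3*((b + 1) + b) = -3*((1 + b) + b) = -3*(1 + 2*b) = -3 - 6*b)
(K(k, 12 - 1*(-4)) + 319)*(-106) = ((-3 - 6*(-15)) + 319)*(-106) = ((-3 + 90) + 319)*(-106) = (87 + 319)*(-106) = 406*(-106) = -43036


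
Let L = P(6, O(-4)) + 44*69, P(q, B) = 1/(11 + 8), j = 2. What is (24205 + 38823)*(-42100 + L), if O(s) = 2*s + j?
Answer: -46780327020/19 ≈ -2.4621e+9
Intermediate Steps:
O(s) = 2 + 2*s (O(s) = 2*s + 2 = 2 + 2*s)
P(q, B) = 1/19
L = 57685/19 (L = 1/19 + 44*69 = 1/19 + 3036 = 57685/19 ≈ 3036.1)
(24205 + 38823)*(-42100 + L) = (24205 + 38823)*(-42100 + 57685/19) = 63028*(-742215/19) = -46780327020/19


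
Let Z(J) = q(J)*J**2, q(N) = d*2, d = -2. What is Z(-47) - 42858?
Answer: -51694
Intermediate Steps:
q(N) = -4 (q(N) = -2*2 = -4)
Z(J) = -4*J**2
Z(-47) - 42858 = -4*(-47)**2 - 42858 = -4*2209 - 42858 = -8836 - 42858 = -51694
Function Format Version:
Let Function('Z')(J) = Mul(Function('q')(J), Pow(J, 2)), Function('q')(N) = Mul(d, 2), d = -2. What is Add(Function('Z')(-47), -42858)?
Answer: -51694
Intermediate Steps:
Function('q')(N) = -4 (Function('q')(N) = Mul(-2, 2) = -4)
Function('Z')(J) = Mul(-4, Pow(J, 2))
Add(Function('Z')(-47), -42858) = Add(Mul(-4, Pow(-47, 2)), -42858) = Add(Mul(-4, 2209), -42858) = Add(-8836, -42858) = -51694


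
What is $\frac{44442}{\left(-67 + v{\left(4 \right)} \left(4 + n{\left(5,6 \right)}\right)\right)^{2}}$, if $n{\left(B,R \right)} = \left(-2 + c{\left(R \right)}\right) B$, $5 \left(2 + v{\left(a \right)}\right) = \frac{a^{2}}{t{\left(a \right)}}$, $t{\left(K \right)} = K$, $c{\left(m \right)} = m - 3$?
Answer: $\frac{1111050}{151321} \approx 7.3423$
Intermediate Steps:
$c{\left(m \right)} = -3 + m$
$v{\left(a \right)} = -2 + \frac{a}{5}$ ($v{\left(a \right)} = -2 + \frac{a^{2} \frac{1}{a}}{5} = -2 + \frac{a}{5}$)
$n{\left(B,R \right)} = B \left(-5 + R\right)$ ($n{\left(B,R \right)} = \left(-2 + \left(-3 + R\right)\right) B = \left(-5 + R\right) B = B \left(-5 + R\right)$)
$\frac{44442}{\left(-67 + v{\left(4 \right)} \left(4 + n{\left(5,6 \right)}\right)\right)^{2}} = \frac{44442}{\left(-67 + \left(-2 + \frac{1}{5} \cdot 4\right) \left(4 + 5 \left(-5 + 6\right)\right)\right)^{2}} = \frac{44442}{\left(-67 + \left(-2 + \frac{4}{5}\right) \left(4 + 5 \cdot 1\right)\right)^{2}} = \frac{44442}{\left(-67 - \frac{6 \left(4 + 5\right)}{5}\right)^{2}} = \frac{44442}{\left(-67 - \frac{54}{5}\right)^{2}} = \frac{44442}{\left(- \frac{389}{5}\right)^{2}} = \frac{44442}{\frac{151321}{25}} = 44442 \cdot \frac{25}{151321} = \frac{1111050}{151321}$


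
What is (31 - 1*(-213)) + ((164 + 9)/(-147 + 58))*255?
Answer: -22399/89 ≈ -251.67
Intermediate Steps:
(31 - 1*(-213)) + ((164 + 9)/(-147 + 58))*255 = (31 + 213) + (173/(-89))*255 = 244 + (173*(-1/89))*255 = 244 - 173/89*255 = 244 - 44115/89 = -22399/89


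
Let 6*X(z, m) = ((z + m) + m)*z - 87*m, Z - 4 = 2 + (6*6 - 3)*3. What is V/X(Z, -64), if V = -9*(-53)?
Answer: 954/1051 ≈ 0.90771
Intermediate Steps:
V = 477
Z = 105 (Z = 4 + (2 + (6*6 - 3)*3) = 4 + (2 + (36 - 3)*3) = 4 + (2 + 33*3) = 4 + (2 + 99) = 4 + 101 = 105)
X(z, m) = -29*m/2 + z*(z + 2*m)/6 (X(z, m) = (((z + m) + m)*z - 87*m)/6 = (((m + z) + m)*z - 87*m)/6 = ((z + 2*m)*z - 87*m)/6 = (z*(z + 2*m) - 87*m)/6 = (-87*m + z*(z + 2*m))/6 = -29*m/2 + z*(z + 2*m)/6)
V/X(Z, -64) = 477/(-29/2*(-64) + (⅙)*105² + (⅓)*(-64)*105) = 477/(928 + (⅙)*11025 - 2240) = 477/(928 + 3675/2 - 2240) = 477/(1051/2) = 477*(2/1051) = 954/1051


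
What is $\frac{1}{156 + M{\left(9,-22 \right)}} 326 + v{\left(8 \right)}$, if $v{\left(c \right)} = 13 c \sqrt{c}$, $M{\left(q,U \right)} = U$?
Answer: $\frac{163}{67} + 208 \sqrt{2} \approx 296.59$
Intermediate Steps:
$v{\left(c \right)} = 13 c^{\frac{3}{2}}$
$\frac{1}{156 + M{\left(9,-22 \right)}} 326 + v{\left(8 \right)} = \frac{1}{156 - 22} \cdot 326 + 13 \cdot 8^{\frac{3}{2}} = \frac{1}{134} \cdot 326 + 13 \cdot 16 \sqrt{2} = \frac{1}{134} \cdot 326 + 208 \sqrt{2} = \frac{163}{67} + 208 \sqrt{2}$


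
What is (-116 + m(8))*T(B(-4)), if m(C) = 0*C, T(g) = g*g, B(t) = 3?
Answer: -1044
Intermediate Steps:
T(g) = g**2
m(C) = 0
(-116 + m(8))*T(B(-4)) = (-116 + 0)*3**2 = -116*9 = -1044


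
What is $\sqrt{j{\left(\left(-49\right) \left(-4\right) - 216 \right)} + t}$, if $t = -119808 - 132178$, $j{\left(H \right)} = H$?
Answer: $i \sqrt{252006} \approx 502.0 i$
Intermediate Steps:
$t = -251986$
$\sqrt{j{\left(\left(-49\right) \left(-4\right) - 216 \right)} + t} = \sqrt{\left(\left(-49\right) \left(-4\right) - 216\right) - 251986} = \sqrt{\left(196 - 216\right) - 251986} = \sqrt{-20 - 251986} = \sqrt{-252006} = i \sqrt{252006}$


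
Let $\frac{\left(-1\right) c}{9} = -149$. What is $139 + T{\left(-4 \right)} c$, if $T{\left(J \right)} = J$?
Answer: $-5225$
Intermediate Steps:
$c = 1341$ ($c = \left(-9\right) \left(-149\right) = 1341$)
$139 + T{\left(-4 \right)} c = 139 - 5364 = -5225$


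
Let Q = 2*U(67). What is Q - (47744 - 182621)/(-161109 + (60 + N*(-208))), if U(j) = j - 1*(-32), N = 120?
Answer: 12231635/62003 ≈ 197.27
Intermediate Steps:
U(j) = 32 + j (U(j) = j + 32 = 32 + j)
Q = 198 (Q = 2*(32 + 67) = 2*99 = 198)
Q - (47744 - 182621)/(-161109 + (60 + N*(-208))) = 198 - (47744 - 182621)/(-161109 + (60 + 120*(-208))) = 198 - (-134877)/(-161109 + (60 - 24960)) = 198 - (-134877)/(-161109 - 24900) = 198 - (-134877)/(-186009) = 198 - (-134877)*(-1)/186009 = 198 - 1*44959/62003 = 198 - 44959/62003 = 12231635/62003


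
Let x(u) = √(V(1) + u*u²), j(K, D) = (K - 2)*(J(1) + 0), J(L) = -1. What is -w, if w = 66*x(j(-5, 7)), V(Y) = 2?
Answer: -66*√345 ≈ -1225.9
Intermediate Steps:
j(K, D) = 2 - K (j(K, D) = (K - 2)*(-1 + 0) = (-2 + K)*(-1) = 2 - K)
x(u) = √(2 + u³) (x(u) = √(2 + u*u²) = √(2 + u³))
w = 66*√345 (w = 66*√(2 + (2 - 1*(-5))³) = 66*√(2 + (2 + 5)³) = 66*√(2 + 7³) = 66*√(2 + 343) = 66*√345 ≈ 1225.9)
-w = -66*√345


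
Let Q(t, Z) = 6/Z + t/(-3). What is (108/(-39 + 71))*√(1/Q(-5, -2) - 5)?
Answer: 27*I*√23/16 ≈ 8.093*I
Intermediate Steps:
Q(t, Z) = 6/Z - t/3 (Q(t, Z) = 6/Z + t*(-⅓) = 6/Z - t/3)
(108/(-39 + 71))*√(1/Q(-5, -2) - 5) = (108/(-39 + 71))*√(1/(6/(-2) - ⅓*(-5)) - 5) = (108/32)*√(1/(6*(-½) + 5/3) - 5) = ((1/32)*108)*√(1/(-3 + 5/3) - 5) = 27*√(1/(-4/3) - 5)/8 = 27*√(-¾ - 5)/8 = 27*√(-23/4)/8 = 27*(I*√23/2)/8 = 27*I*√23/16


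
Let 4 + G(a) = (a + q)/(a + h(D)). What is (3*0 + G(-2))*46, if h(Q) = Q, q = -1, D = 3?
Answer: -322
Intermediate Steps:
G(a) = -4 + (-1 + a)/(3 + a) (G(a) = -4 + (a - 1)/(a + 3) = -4 + (-1 + a)/(3 + a))
(3*0 + G(-2))*46 = (3*0 + (-13 - 3*(-2))/(3 - 2))*46 = (0 + (-13 + 6)/1)*46 = (0 + 1*(-7))*46 = (0 - 7)*46 = -7*46 = -322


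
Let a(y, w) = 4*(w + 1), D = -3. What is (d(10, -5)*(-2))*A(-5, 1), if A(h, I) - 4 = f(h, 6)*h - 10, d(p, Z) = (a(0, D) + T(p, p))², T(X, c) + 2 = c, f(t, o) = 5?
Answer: 0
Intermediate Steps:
a(y, w) = 4 + 4*w (a(y, w) = 4*(1 + w) = 4 + 4*w)
T(X, c) = -2 + c
d(p, Z) = (-10 + p)² (d(p, Z) = ((4 + 4*(-3)) + (-2 + p))² = ((4 - 12) + (-2 + p))² = (-8 + (-2 + p))² = (-10 + p)²)
A(h, I) = -6 + 5*h (A(h, I) = 4 + (5*h - 10) = 4 + (-10 + 5*h) = -6 + 5*h)
(d(10, -5)*(-2))*A(-5, 1) = ((-10 + 10)²*(-2))*(-6 + 5*(-5)) = (0²*(-2))*(-6 - 25) = (0*(-2))*(-31) = 0*(-31) = 0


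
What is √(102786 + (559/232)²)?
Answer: 19*√15325945/232 ≈ 320.61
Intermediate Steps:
√(102786 + (559/232)²) = √(102786 + 312481/53824) = √(5532666145/53824) = 19*√15325945/232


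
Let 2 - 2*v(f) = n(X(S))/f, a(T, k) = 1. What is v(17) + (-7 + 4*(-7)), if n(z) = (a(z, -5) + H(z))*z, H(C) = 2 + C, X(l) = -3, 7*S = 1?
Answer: -34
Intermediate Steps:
S = ⅐ (S = (⅐)*1 = ⅐ ≈ 0.14286)
n(z) = z*(3 + z) (n(z) = (1 + (2 + z))*z = (3 + z)*z = z*(3 + z))
v(f) = 1 (v(f) = 1 - (-3*(3 - 3))/(2*f) = 1 - (-3*0)/(2*f) = 1 - 0/f = 1 - ½*0 = 1 + 0 = 1)
v(17) + (-7 + 4*(-7)) = 1 + (-7 + 4*(-7)) = 1 + (-7 - 28) = 1 - 35 = -34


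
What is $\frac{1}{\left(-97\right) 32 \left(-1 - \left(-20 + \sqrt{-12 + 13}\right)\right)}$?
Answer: $- \frac{1}{55872} \approx -1.7898 \cdot 10^{-5}$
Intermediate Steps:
$\frac{1}{\left(-97\right) 32 \left(-1 - \left(-20 + \sqrt{-12 + 13}\right)\right)} = \frac{1}{\left(-3104\right) \left(-1 - \left(-20 + \sqrt{1}\right)\right)} = \frac{1}{\left(-3104\right) \left(-1 - \left(-20 + 1\right)\right)} = \frac{1}{\left(-3104\right) \left(-1 - -19\right)} = \frac{1}{\left(-3104\right) \left(-1 + 19\right)} = \frac{1}{\left(-3104\right) 18} = \frac{1}{-55872} = - \frac{1}{55872}$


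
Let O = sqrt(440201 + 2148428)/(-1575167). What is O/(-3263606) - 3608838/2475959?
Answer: -3608838/2475959 + sqrt(2588629)/5140724472202 ≈ -1.4576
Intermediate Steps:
O = -sqrt(2588629)/1575167 (O = sqrt(2588629)*(-1/1575167) = -sqrt(2588629)/1575167 ≈ -0.0010214)
O/(-3263606) - 3608838/2475959 = -sqrt(2588629)/1575167/(-3263606) - 3608838/2475959 = -sqrt(2588629)/1575167*(-1/3263606) - 3608838*1/2475959 = sqrt(2588629)/5140724472202 - 3608838/2475959 = -3608838/2475959 + sqrt(2588629)/5140724472202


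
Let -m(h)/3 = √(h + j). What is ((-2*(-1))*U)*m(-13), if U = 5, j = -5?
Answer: -90*I*√2 ≈ -127.28*I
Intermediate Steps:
m(h) = -3*√(-5 + h) (m(h) = -3*√(h - 5) = -3*√(-5 + h))
((-2*(-1))*U)*m(-13) = (-2*(-1)*5)*(-3*√(-5 - 13)) = (2*5)*(-9*I*√2) = 10*(-9*I*√2) = -90*I*√2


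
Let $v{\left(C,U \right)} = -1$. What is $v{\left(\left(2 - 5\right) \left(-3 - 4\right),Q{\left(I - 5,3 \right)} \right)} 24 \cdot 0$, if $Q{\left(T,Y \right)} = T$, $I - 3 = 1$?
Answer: $0$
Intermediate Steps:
$I = 4$ ($I = 3 + 1 = 4$)
$v{\left(\left(2 - 5\right) \left(-3 - 4\right),Q{\left(I - 5,3 \right)} \right)} 24 \cdot 0 = \left(-1\right) 24 \cdot 0 = \left(-24\right) 0 = 0$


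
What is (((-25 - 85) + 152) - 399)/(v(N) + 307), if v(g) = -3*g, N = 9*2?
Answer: -357/253 ≈ -1.4111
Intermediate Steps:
N = 18
(((-25 - 85) + 152) - 399)/(v(N) + 307) = (((-25 - 85) + 152) - 399)/(-3*18 + 307) = ((-110 + 152) - 399)/(-54 + 307) = (42 - 399)/253 = -357*1/253 = -357/253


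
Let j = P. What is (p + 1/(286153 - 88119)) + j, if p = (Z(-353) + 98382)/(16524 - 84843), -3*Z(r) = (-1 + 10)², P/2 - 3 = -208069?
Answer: -1876690355167141/4509828282 ≈ -4.1613e+5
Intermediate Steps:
P = -416132 (P = 6 + 2*(-208069) = 6 - 416138 = -416132)
j = -416132
Z(r) = -27 (Z(r) = -(-1 + 10)²/3 = -⅓*9² = -⅓*81 = -27)
p = -32785/22773 (p = (-27 + 98382)/(16524 - 84843) = 98355/(-68319) = 98355*(-1/68319) = -32785/22773 ≈ -1.4396)
(p + 1/(286153 - 88119)) + j = (-32785/22773 + 1/(286153 - 88119)) - 416132 = (-32785/22773 + 1/198034) - 416132 = -6492521917/4509828282 - 416132 = -1876690355167141/4509828282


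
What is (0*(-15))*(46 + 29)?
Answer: 0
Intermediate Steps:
(0*(-15))*(46 + 29) = 0*75 = 0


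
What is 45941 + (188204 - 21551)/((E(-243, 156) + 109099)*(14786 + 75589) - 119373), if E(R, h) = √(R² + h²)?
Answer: 55136605765682896500595/1200161201223245159 - 557824625*√9265/1200161201223245159 ≈ 45941.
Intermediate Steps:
45941 + (188204 - 21551)/((E(-243, 156) + 109099)*(14786 + 75589) - 119373) = 45941 + (188204 - 21551)/((√((-243)² + 156²) + 109099)*(14786 + 75589) - 119373) = 45941 + 166653/((√(59049 + 24336) + 109099)*90375 - 119373) = 45941 + 166653/((√83385 + 109099)*90375 - 119373) = 45941 + 166653/((3*√9265 + 109099)*90375 - 119373) = 45941 + 166653/((109099 + 3*√9265)*90375 - 119373) = 45941 + 166653/((9859822125 + 271125*√9265) - 119373) = 45941 + 166653/(9859702752 + 271125*√9265)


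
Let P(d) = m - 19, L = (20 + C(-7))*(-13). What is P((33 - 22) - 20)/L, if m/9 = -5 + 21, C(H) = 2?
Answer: -125/286 ≈ -0.43706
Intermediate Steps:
m = 144 (m = 9*(-5 + 21) = 9*16 = 144)
L = -286 (L = (20 + 2)*(-13) = 22*(-13) = -286)
P(d) = 125 (P(d) = 144 - 19 = 125)
P((33 - 22) - 20)/L = 125/(-286) = 125*(-1/286) = -125/286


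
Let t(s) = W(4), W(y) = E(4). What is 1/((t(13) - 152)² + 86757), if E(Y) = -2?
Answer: 1/110473 ≈ 9.0520e-6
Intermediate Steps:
W(y) = -2
t(s) = -2
1/((t(13) - 152)² + 86757) = 1/((-2 - 152)² + 86757) = 1/((-154)² + 86757) = 1/(23716 + 86757) = 1/110473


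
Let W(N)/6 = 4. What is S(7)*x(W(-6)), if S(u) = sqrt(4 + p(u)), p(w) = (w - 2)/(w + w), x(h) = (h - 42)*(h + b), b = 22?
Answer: -414*sqrt(854)/7 ≈ -1728.3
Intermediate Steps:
W(N) = 24 (W(N) = 6*4 = 24)
x(h) = (-42 + h)*(22 + h) (x(h) = (h - 42)*(h + 22) = (-42 + h)*(22 + h))
p(w) = (-2 + w)/(2*w) (p(w) = (-2 + w)/((2*w)) = (-2 + w)*(1/(2*w)) = (-2 + w)/(2*w))
S(u) = sqrt(4 + (-2 + u)/(2*u))
S(7)*x(W(-6)) = (sqrt(18 - 4/7)/2)*(-924 + 24**2 - 20*24) = (sqrt(18 - 4*1/7)/2)*(-924 + 576 - 480) = (sqrt(18 - 4/7)/2)*(-828) = (sqrt(122/7)/2)*(-828) = ((sqrt(854)/7)/2)*(-828) = (sqrt(854)/14)*(-828) = -414*sqrt(854)/7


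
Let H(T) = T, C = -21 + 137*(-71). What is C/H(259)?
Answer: -9748/259 ≈ -37.637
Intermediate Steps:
C = -9748 (C = -21 - 9727 = -9748)
C/H(259) = -9748/259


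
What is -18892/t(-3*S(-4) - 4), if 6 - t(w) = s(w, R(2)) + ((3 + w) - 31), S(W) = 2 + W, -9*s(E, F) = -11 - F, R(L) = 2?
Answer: -170028/275 ≈ -618.28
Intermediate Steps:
s(E, F) = 11/9 + F/9 (s(E, F) = -(-11 - F)/9 = 11/9 + F/9)
t(w) = 293/9 - w (t(w) = 6 - ((11/9 + (⅑)*2) + ((3 + w) - 31)) = 6 - ((11/9 + 2/9) + (-28 + w)) = 6 - (13/9 + (-28 + w)) = 6 - (-239/9 + w) = 6 + (239/9 - w) = 293/9 - w)
-18892/t(-3*S(-4) - 4) = -18892/(293/9 - (-3*(2 - 4) - 4)) = -18892/(293/9 - (-3*(-2) - 4)) = -18892/(293/9 - (6 - 4)) = -18892/(293/9 - 1*2) = -18892/(293/9 - 2) = -18892/275/9 = -18892*9/275 = -170028/275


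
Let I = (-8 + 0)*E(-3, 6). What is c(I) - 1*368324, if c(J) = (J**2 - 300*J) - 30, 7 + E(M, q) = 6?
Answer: -370690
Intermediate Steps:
E(M, q) = -1 (E(M, q) = -7 + 6 = -1)
I = 8 (I = (-8 + 0)*(-1) = -8*(-1) = 8)
c(J) = -30 + J**2 - 300*J
c(I) - 1*368324 = (-30 + 8**2 - 300*8) - 1*368324 = (-30 + 64 - 2400) - 368324 = -2366 - 368324 = -370690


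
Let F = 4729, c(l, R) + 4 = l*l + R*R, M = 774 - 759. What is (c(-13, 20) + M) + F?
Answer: 5309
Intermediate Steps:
M = 15
c(l, R) = -4 + R² + l² (c(l, R) = -4 + (l*l + R*R) = -4 + (l² + R²) = -4 + (R² + l²) = -4 + R² + l²)
(c(-13, 20) + M) + F = ((-4 + 20² + (-13)²) + 15) + 4729 = ((-4 + 400 + 169) + 15) + 4729 = (565 + 15) + 4729 = 580 + 4729 = 5309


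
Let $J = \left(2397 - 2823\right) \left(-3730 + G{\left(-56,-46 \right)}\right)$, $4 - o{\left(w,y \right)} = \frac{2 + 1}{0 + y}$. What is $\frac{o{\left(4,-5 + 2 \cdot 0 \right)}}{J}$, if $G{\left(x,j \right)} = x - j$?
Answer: $\frac{23}{7966200} \approx 2.8872 \cdot 10^{-6}$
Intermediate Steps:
$o{\left(w,y \right)} = 4 - \frac{3}{y}$ ($o{\left(w,y \right)} = 4 - \frac{2 + 1}{0 + y} = 4 - \frac{3}{y}$)
$J = 1593240$ ($J = \left(2397 - 2823\right) \left(-3730 - 10\right) = - 426 \left(-3730 + \left(-56 + 46\right)\right) = - 426 \left(-3730 - 10\right) = \left(-426\right) \left(-3740\right) = 1593240$)
$\frac{o{\left(4,-5 + 2 \cdot 0 \right)}}{J} = \frac{4 - \frac{3}{-5 + 2 \cdot 0}}{1593240} = \frac{4 - \frac{3}{-5 + 0}}{1593240} = \frac{4 - \frac{3}{-5}}{1593240} = \frac{4 - - \frac{3}{5}}{1593240} = \frac{4 + \frac{3}{5}}{1593240} = \frac{1}{1593240} \cdot \frac{23}{5} = \frac{23}{7966200}$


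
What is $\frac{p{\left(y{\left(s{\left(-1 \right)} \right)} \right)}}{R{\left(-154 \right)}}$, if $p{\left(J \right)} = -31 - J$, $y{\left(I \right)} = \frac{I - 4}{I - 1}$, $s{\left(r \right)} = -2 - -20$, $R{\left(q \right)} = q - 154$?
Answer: $\frac{541}{5236} \approx 0.10332$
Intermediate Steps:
$R{\left(q \right)} = -154 + q$
$s{\left(r \right)} = 18$ ($s{\left(r \right)} = -2 + 20 = 18$)
$y{\left(I \right)} = \frac{-4 + I}{-1 + I}$
$\frac{p{\left(y{\left(s{\left(-1 \right)} \right)} \right)}}{R{\left(-154 \right)}} = \frac{-31 - \frac{-4 + 18}{-1 + 18}}{-154 - 154} = \frac{-31 - \frac{1}{17} \cdot 14}{-308} = \left(-31 - \frac{1}{17} \cdot 14\right) \left(- \frac{1}{308}\right) = \left(-31 - \frac{14}{17}\right) \left(- \frac{1}{308}\right) = \left(- \frac{541}{17}\right) \left(- \frac{1}{308}\right) = \frac{541}{5236}$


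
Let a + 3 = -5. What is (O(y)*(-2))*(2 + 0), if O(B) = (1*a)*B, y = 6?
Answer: 192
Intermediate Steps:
a = -8 (a = -3 - 5 = -8)
O(B) = -8*B (O(B) = (1*(-8))*B = -8*B)
(O(y)*(-2))*(2 + 0) = (-8*6*(-2))*(2 + 0) = -48*(-2)*2 = 96*2 = 192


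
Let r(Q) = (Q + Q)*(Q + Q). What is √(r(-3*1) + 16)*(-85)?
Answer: -170*√13 ≈ -612.94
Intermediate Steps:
r(Q) = 4*Q² (r(Q) = (2*Q)*(2*Q) = 4*Q²)
√(r(-3*1) + 16)*(-85) = √(4*(-3*1)² + 16)*(-85) = √(4*(-3)² + 16)*(-85) = √(4*9 + 16)*(-85) = √(36 + 16)*(-85) = √52*(-85) = (2*√13)*(-85) = -170*√13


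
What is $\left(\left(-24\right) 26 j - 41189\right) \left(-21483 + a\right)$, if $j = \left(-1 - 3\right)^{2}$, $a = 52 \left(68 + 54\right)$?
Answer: $774708047$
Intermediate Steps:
$a = 6344$ ($a = 52 \cdot 122 = 6344$)
$j = 16$ ($j = \left(-4\right)^{2} = 16$)
$\left(\left(-24\right) 26 j - 41189\right) \left(-21483 + a\right) = \left(\left(-24\right) 26 \cdot 16 - 41189\right) \left(-21483 + 6344\right) = \left(\left(-624\right) 16 - 41189\right) \left(-15139\right) = \left(-9984 - 41189\right) \left(-15139\right) = \left(-51173\right) \left(-15139\right) = 774708047$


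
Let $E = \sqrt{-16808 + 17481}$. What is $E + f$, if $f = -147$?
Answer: $-147 + \sqrt{673} \approx -121.06$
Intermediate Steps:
$E = \sqrt{673} \approx 25.942$
$E + f = \sqrt{673} - 147 = -147 + \sqrt{673}$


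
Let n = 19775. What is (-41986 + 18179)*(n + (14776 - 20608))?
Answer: -331941001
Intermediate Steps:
(-41986 + 18179)*(n + (14776 - 20608)) = (-41986 + 18179)*(19775 + (14776 - 20608)) = -23807*(19775 - 5832) = -23807*13943 = -331941001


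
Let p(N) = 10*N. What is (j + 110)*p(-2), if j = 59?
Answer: -3380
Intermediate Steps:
(j + 110)*p(-2) = (59 + 110)*(10*(-2)) = 169*(-20) = -3380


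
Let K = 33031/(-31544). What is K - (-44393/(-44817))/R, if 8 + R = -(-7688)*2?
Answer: -1421964009883/1357866003804 ≈ -1.0472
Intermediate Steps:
R = 15368 (R = -8 - (-7688)*2 = -8 - 31*(-496) = -8 + 15376 = 15368)
K = -33031/31544 (K = 33031*(-1/31544) = -33031/31544 ≈ -1.0471)
K - (-44393/(-44817))/R = -33031/31544 - (-44393/(-44817))/15368 = -33031/31544 - (-44393*(-1/44817))/15368 = -33031/31544 - 44393/(44817*15368) = -33031/31544 - 1*44393/688747656 = -33031/31544 - 44393/688747656 = -1421964009883/1357866003804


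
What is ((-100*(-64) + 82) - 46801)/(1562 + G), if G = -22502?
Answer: 40319/20940 ≈ 1.9255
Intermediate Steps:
((-100*(-64) + 82) - 46801)/(1562 + G) = ((-100*(-64) + 82) - 46801)/(1562 - 22502) = ((6400 + 82) - 46801)/(-20940) = (6482 - 46801)*(-1/20940) = -40319*(-1/20940) = 40319/20940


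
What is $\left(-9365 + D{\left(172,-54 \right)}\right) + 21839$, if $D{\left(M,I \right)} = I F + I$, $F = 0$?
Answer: $12420$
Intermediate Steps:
$D{\left(M,I \right)} = I$ ($D{\left(M,I \right)} = I 0 + I = 0 + I = I$)
$\left(-9365 + D{\left(172,-54 \right)}\right) + 21839 = \left(-9365 - 54\right) + 21839 = -9419 + 21839 = 12420$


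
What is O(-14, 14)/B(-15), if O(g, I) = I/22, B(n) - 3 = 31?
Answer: 7/374 ≈ 0.018717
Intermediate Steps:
B(n) = 34 (B(n) = 3 + 31 = 34)
O(g, I) = I/22 (O(g, I) = I*(1/22) = I/22)
O(-14, 14)/B(-15) = ((1/22)*14)/34 = (7/11)*(1/34) = 7/374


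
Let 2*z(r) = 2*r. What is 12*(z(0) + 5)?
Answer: 60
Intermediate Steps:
z(r) = r (z(r) = (2*r)/2 = r)
12*(z(0) + 5) = 12*(0 + 5) = 12*5 = 60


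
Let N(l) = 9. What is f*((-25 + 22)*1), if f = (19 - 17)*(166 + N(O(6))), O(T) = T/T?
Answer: -1050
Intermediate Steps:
O(T) = 1
f = 350 (f = (19 - 17)*(166 + 9) = 2*175 = 350)
f*((-25 + 22)*1) = 350*((-25 + 22)*1) = 350*(-3*1) = 350*(-3) = -1050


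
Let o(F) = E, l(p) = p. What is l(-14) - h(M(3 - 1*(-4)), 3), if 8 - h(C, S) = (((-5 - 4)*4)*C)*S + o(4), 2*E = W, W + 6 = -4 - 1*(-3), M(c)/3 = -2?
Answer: 1245/2 ≈ 622.50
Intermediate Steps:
M(c) = -6 (M(c) = 3*(-2) = -6)
W = -7 (W = -6 + (-4 - 1*(-3)) = -6 + (-4 + 3) = -6 - 1 = -7)
E = -7/2 (E = (½)*(-7) = -7/2 ≈ -3.5000)
o(F) = -7/2
h(C, S) = 23/2 + 36*C*S (h(C, S) = 8 - ((((-5 - 4)*4)*C)*S - 7/2) = 8 - (((-9*4)*C)*S - 7/2) = 8 - ((-36*C)*S - 7/2) = 8 - (-36*C*S - 7/2) = 8 - (-7/2 - 36*C*S) = 8 + (7/2 + 36*C*S) = 23/2 + 36*C*S)
l(-14) - h(M(3 - 1*(-4)), 3) = -14 - (23/2 + 36*(-6)*3) = -14 - (23/2 - 648) = -14 - 1*(-1273/2) = -14 + 1273/2 = 1245/2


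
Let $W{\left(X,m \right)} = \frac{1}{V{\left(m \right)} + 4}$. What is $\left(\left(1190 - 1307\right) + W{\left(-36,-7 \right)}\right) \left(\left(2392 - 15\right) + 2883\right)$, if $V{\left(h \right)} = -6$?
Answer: $-618050$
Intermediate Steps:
$W{\left(X,m \right)} = - \frac{1}{2}$ ($W{\left(X,m \right)} = \frac{1}{-6 + 4} = \frac{1}{-2} = - \frac{1}{2}$)
$\left(\left(1190 - 1307\right) + W{\left(-36,-7 \right)}\right) \left(\left(2392 - 15\right) + 2883\right) = \left(\left(1190 - 1307\right) - \frac{1}{2}\right) \left(\left(2392 - 15\right) + 2883\right) = \left(-117 - \frac{1}{2}\right) \left(2377 + 2883\right) = \left(- \frac{235}{2}\right) 5260 = -618050$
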